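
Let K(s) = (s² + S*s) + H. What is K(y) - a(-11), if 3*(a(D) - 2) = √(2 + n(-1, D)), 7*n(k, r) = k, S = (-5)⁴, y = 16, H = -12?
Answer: 10242 - √91/21 ≈ 10242.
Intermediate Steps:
S = 625
K(s) = -12 + s² + 625*s (K(s) = (s² + 625*s) - 12 = -12 + s² + 625*s)
n(k, r) = k/7
a(D) = 2 + √91/21 (a(D) = 2 + √(2 + (⅐)*(-1))/3 = 2 + √(2 - ⅐)/3 = 2 + √(13/7)/3 = 2 + (√91/7)/3 = 2 + √91/21)
K(y) - a(-11) = (-12 + 16² + 625*16) - (2 + √91/21) = (-12 + 256 + 10000) + (-2 - √91/21) = 10244 + (-2 - √91/21) = 10242 - √91/21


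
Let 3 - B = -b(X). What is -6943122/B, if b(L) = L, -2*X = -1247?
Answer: -13886244/1253 ≈ -11082.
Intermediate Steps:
X = 1247/2 (X = -1/2*(-1247) = 1247/2 ≈ 623.50)
B = 1253/2 (B = 3 - (-1)*1247/2 = 3 - 1*(-1247/2) = 3 + 1247/2 = 1253/2 ≈ 626.50)
-6943122/B = -6943122/1253/2 = -6943122*2/1253 = -13886244/1253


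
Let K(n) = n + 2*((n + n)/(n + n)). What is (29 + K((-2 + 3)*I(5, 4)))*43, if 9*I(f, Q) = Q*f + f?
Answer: 13072/9 ≈ 1452.4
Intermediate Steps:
I(f, Q) = f/9 + Q*f/9 (I(f, Q) = (Q*f + f)/9 = (f + Q*f)/9 = f/9 + Q*f/9)
K(n) = 2 + n (K(n) = n + 2*((2*n)/((2*n))) = n + 2*((2*n)*(1/(2*n))) = n + 2*1 = n + 2 = 2 + n)
(29 + K((-2 + 3)*I(5, 4)))*43 = (29 + (2 + (-2 + 3)*((⅑)*5*(1 + 4))))*43 = (29 + (2 + 1*((⅑)*5*5)))*43 = (29 + (2 + 1*(25/9)))*43 = (29 + (2 + 25/9))*43 = (29 + 43/9)*43 = (304/9)*43 = 13072/9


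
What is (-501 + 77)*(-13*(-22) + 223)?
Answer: -215816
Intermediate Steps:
(-501 + 77)*(-13*(-22) + 223) = -424*(286 + 223) = -424*509 = -215816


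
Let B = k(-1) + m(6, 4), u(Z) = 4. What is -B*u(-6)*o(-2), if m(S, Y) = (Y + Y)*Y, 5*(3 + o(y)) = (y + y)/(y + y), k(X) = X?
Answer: 1736/5 ≈ 347.20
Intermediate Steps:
o(y) = -14/5 (o(y) = -3 + ((y + y)/(y + y))/5 = -3 + ((2*y)/((2*y)))/5 = -3 + ((2*y)*(1/(2*y)))/5 = -3 + (⅕)*1 = -3 + ⅕ = -14/5)
m(S, Y) = 2*Y² (m(S, Y) = (2*Y)*Y = 2*Y²)
B = 31 (B = -1 + 2*4² = -1 + 2*16 = -1 + 32 = 31)
-B*u(-6)*o(-2) = -31*4*(-14)/5 = -124*(-14)/5 = -1*(-1736/5) = 1736/5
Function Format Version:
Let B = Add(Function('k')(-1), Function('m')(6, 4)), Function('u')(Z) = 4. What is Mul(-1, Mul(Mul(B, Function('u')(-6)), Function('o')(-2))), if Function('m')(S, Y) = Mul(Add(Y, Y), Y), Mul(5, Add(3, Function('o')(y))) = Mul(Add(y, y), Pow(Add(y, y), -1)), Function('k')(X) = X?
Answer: Rational(1736, 5) ≈ 347.20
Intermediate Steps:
Function('o')(y) = Rational(-14, 5) (Function('o')(y) = Add(-3, Mul(Rational(1, 5), Mul(Add(y, y), Pow(Add(y, y), -1)))) = Add(-3, Mul(Rational(1, 5), Mul(Mul(2, y), Pow(Mul(2, y), -1)))) = Add(-3, Mul(Rational(1, 5), Mul(Mul(2, y), Mul(Rational(1, 2), Pow(y, -1))))) = Add(-3, Mul(Rational(1, 5), 1)) = Add(-3, Rational(1, 5)) = Rational(-14, 5))
Function('m')(S, Y) = Mul(2, Pow(Y, 2)) (Function('m')(S, Y) = Mul(Mul(2, Y), Y) = Mul(2, Pow(Y, 2)))
B = 31 (B = Add(-1, Mul(2, Pow(4, 2))) = Add(-1, Mul(2, 16)) = Add(-1, 32) = 31)
Mul(-1, Mul(Mul(B, Function('u')(-6)), Function('o')(-2))) = Mul(-1, Mul(Mul(31, 4), Rational(-14, 5))) = Mul(-1, Mul(124, Rational(-14, 5))) = Mul(-1, Rational(-1736, 5)) = Rational(1736, 5)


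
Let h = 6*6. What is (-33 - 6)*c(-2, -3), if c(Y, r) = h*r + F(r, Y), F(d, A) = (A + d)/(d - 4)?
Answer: 29289/7 ≈ 4184.1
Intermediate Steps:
F(d, A) = (A + d)/(-4 + d)
h = 36
c(Y, r) = 36*r + (Y + r)/(-4 + r)
(-33 - 6)*c(-2, -3) = (-33 - 6)*((-2 - 3 + 36*(-3)*(-4 - 3))/(-4 - 3)) = -39*(-2 - 3 + 36*(-3)*(-7))/(-7) = -(-39)*(-2 - 3 + 756)/7 = -(-39)*751/7 = -39*(-751/7) = 29289/7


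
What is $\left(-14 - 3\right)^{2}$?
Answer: $289$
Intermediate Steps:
$\left(-14 - 3\right)^{2} = \left(-17\right)^{2} = 289$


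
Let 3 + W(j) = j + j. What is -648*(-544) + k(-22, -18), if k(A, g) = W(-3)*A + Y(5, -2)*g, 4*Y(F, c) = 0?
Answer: 352710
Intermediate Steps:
W(j) = -3 + 2*j (W(j) = -3 + (j + j) = -3 + 2*j)
Y(F, c) = 0 (Y(F, c) = (1/4)*0 = 0)
k(A, g) = -9*A (k(A, g) = (-3 + 2*(-3))*A + 0*g = (-3 - 6)*A + 0 = -9*A + 0 = -9*A)
-648*(-544) + k(-22, -18) = -648*(-544) - 9*(-22) = 352512 + 198 = 352710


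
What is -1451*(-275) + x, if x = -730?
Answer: 398295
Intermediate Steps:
-1451*(-275) + x = -1451*(-275) - 730 = 399025 - 730 = 398295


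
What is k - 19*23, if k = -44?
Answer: -481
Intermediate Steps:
k - 19*23 = -44 - 19*23 = -44 - 437 = -481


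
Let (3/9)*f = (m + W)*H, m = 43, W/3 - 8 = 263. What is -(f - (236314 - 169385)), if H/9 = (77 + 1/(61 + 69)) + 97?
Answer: -257057891/65 ≈ -3.9547e+6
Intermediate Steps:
W = 813 (W = 24 + 3*263 = 24 + 789 = 813)
H = 203589/130 (H = 9*((77 + 1/(61 + 69)) + 97) = 9*((77 + 1/130) + 97) = 9*(10011/130 + 97) = 9*(22621/130) = 203589/130 ≈ 1566.1)
f = 261408276/65 (f = 3*((43 + 813)*(203589/130)) = 3*(856*(203589/130)) = 3*(87136092/65) = 261408276/65 ≈ 4.0217e+6)
-(f - (236314 - 169385)) = -(261408276/65 - (236314 - 169385)) = -(261408276/65 - 1*66929) = -(261408276/65 - 66929) = -1*257057891/65 = -257057891/65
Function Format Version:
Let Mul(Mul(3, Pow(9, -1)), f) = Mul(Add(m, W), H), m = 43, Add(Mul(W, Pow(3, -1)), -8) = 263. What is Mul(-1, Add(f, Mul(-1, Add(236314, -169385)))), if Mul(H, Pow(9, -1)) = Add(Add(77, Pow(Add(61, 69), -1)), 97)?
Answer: Rational(-257057891, 65) ≈ -3.9547e+6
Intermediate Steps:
W = 813 (W = Add(24, Mul(3, 263)) = Add(24, 789) = 813)
H = Rational(203589, 130) (H = Mul(9, Add(Add(77, Pow(Add(61, 69), -1)), 97)) = Mul(9, Add(Add(77, Pow(130, -1)), 97)) = Mul(9, Add(Add(77, Rational(1, 130)), 97)) = Mul(9, Add(Rational(10011, 130), 97)) = Mul(9, Rational(22621, 130)) = Rational(203589, 130) ≈ 1566.1)
f = Rational(261408276, 65) (f = Mul(3, Mul(Add(43, 813), Rational(203589, 130))) = Mul(3, Mul(856, Rational(203589, 130))) = Mul(3, Rational(87136092, 65)) = Rational(261408276, 65) ≈ 4.0217e+6)
Mul(-1, Add(f, Mul(-1, Add(236314, -169385)))) = Mul(-1, Add(Rational(261408276, 65), Mul(-1, Add(236314, -169385)))) = Mul(-1, Add(Rational(261408276, 65), Mul(-1, 66929))) = Mul(-1, Add(Rational(261408276, 65), -66929)) = Mul(-1, Rational(257057891, 65)) = Rational(-257057891, 65)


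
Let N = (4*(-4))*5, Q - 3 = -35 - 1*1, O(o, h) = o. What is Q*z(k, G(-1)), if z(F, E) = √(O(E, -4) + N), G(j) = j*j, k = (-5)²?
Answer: -33*I*√79 ≈ -293.31*I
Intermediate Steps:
k = 25
G(j) = j²
Q = -33 (Q = 3 + (-35 - 1*1) = 3 + (-35 - 1) = 3 - 36 = -33)
N = -80 (N = -16*5 = -80)
z(F, E) = √(-80 + E) (z(F, E) = √(E - 80) = √(-80 + E))
Q*z(k, G(-1)) = -33*√(-80 + (-1)²) = -33*√(-80 + 1) = -33*I*√79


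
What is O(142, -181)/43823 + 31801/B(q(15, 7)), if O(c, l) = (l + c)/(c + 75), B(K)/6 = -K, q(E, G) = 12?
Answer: -23262654323/52668504 ≈ -441.68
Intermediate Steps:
B(K) = -6*K (B(K) = 6*(-K) = -6*K)
O(c, l) = (c + l)/(75 + c)
O(142, -181)/43823 + 31801/B(q(15, 7)) = ((142 - 181)/(75 + 142))/43823 + 31801/((-6*12)) = (-39/217)*(1/43823) + 31801/(-72) = ((1/217)*(-39))*(1/43823) + 31801*(-1/72) = -39/217*1/43823 - 31801/72 = -3/731507 - 31801/72 = -23262654323/52668504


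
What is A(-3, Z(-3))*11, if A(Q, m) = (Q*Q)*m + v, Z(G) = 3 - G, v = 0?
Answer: 594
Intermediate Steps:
A(Q, m) = m*Q**2 (A(Q, m) = (Q*Q)*m + 0 = Q**2*m + 0 = m*Q**2 + 0 = m*Q**2)
A(-3, Z(-3))*11 = ((3 - 1*(-3))*(-3)**2)*11 = ((3 + 3)*9)*11 = (6*9)*11 = 54*11 = 594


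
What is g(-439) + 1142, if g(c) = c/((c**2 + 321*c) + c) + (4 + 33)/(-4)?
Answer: 530123/468 ≈ 1132.7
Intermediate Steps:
g(c) = -37/4 + c/(c**2 + 322*c) (g(c) = c/(c**2 + 322*c) + 37*(-1/4) = c/(c**2 + 322*c) - 37/4 = -37/4 + c/(c**2 + 322*c))
g(-439) + 1142 = (-11910 - 37*(-439))/(4*(322 - 439)) + 1142 = (1/4)*(-11910 + 16243)/(-117) + 1142 = (1/4)*(-1/117)*4333 + 1142 = -4333/468 + 1142 = 530123/468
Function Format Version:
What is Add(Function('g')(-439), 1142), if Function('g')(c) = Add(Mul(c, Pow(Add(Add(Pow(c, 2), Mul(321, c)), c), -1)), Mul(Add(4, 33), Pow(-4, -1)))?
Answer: Rational(530123, 468) ≈ 1132.7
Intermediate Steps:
Function('g')(c) = Add(Rational(-37, 4), Mul(c, Pow(Add(Pow(c, 2), Mul(322, c)), -1))) (Function('g')(c) = Add(Mul(c, Pow(Add(Pow(c, 2), Mul(322, c)), -1)), Mul(37, Rational(-1, 4))) = Add(Mul(c, Pow(Add(Pow(c, 2), Mul(322, c)), -1)), Rational(-37, 4)) = Add(Rational(-37, 4), Mul(c, Pow(Add(Pow(c, 2), Mul(322, c)), -1))))
Add(Function('g')(-439), 1142) = Add(Mul(Rational(1, 4), Pow(Add(322, -439), -1), Add(-11910, Mul(-37, -439))), 1142) = Add(Mul(Rational(1, 4), Pow(-117, -1), Add(-11910, 16243)), 1142) = Add(Mul(Rational(1, 4), Rational(-1, 117), 4333), 1142) = Add(Rational(-4333, 468), 1142) = Rational(530123, 468)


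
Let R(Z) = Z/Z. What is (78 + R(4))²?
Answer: 6241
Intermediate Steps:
R(Z) = 1
(78 + R(4))² = (78 + 1)² = 79² = 6241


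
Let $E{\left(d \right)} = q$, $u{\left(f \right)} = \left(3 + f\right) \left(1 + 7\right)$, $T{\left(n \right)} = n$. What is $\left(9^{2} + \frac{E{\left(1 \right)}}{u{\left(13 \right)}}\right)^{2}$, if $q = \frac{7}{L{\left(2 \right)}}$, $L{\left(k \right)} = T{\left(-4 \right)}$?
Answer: $\frac{1719346225}{262144} \approx 6558.8$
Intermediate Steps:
$L{\left(k \right)} = -4$
$u{\left(f \right)} = 24 + 8 f$ ($u{\left(f \right)} = \left(3 + f\right) 8 = 24 + 8 f$)
$q = - \frac{7}{4}$ ($q = \frac{7}{-4} = 7 \left(- \frac{1}{4}\right) = - \frac{7}{4} \approx -1.75$)
$E{\left(d \right)} = - \frac{7}{4}$
$\left(9^{2} + \frac{E{\left(1 \right)}}{u{\left(13 \right)}}\right)^{2} = \left(9^{2} - \frac{7}{4 \left(24 + 8 \cdot 13\right)}\right)^{2} = \left(81 - \frac{7}{4 \left(24 + 104\right)}\right)^{2} = \left(81 - \frac{7}{4 \cdot 128}\right)^{2} = \left(81 - \frac{7}{512}\right)^{2} = \left(\frac{41465}{512}\right)^{2} = \frac{1719346225}{262144}$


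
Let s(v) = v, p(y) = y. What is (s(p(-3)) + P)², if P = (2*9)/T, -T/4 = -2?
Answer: 9/16 ≈ 0.56250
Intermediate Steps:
T = 8 (T = -4*(-2) = 8)
P = 9/4 (P = (2*9)/8 = 18*(⅛) = 9/4 ≈ 2.2500)
(s(p(-3)) + P)² = (-3 + 9/4)² = (-¾)² = 9/16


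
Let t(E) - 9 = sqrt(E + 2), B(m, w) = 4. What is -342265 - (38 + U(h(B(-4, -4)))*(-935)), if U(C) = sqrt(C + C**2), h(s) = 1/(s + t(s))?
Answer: -342303 + 12155*sqrt(14 + sqrt(6))/163 - 935*sqrt(6)*sqrt(14 + sqrt(6))/163 ≈ -3.4206e+5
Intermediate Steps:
t(E) = 9 + sqrt(2 + E) (t(E) = 9 + sqrt(E + 2) = 9 + sqrt(2 + E))
h(s) = 1/(9 + s + sqrt(2 + s)) (h(s) = 1/(s + (9 + sqrt(2 + s))) = 1/(9 + s + sqrt(2 + s)))
-342265 - (38 + U(h(B(-4, -4)))*(-935)) = -342265 - (38 + sqrt((1 + 1/(9 + 4 + sqrt(2 + 4)))/(9 + 4 + sqrt(2 + 4)))*(-935)) = -342265 - (38 + sqrt((1 + 1/(9 + 4 + sqrt(6)))/(9 + 4 + sqrt(6)))*(-935)) = -342265 - (38 + sqrt((1 + 1/(13 + sqrt(6)))/(13 + sqrt(6)))*(-935)) = -342265 - (38 + (sqrt(1 + 1/(13 + sqrt(6)))/sqrt(13 + sqrt(6)))*(-935)) = -342265 - (38 - 935*sqrt(1 + 1/(13 + sqrt(6)))/sqrt(13 + sqrt(6))) = -342265 + (-38 + 935*sqrt(1 + 1/(13 + sqrt(6)))/sqrt(13 + sqrt(6))) = -342303 + 935*sqrt(1 + 1/(13 + sqrt(6)))/sqrt(13 + sqrt(6))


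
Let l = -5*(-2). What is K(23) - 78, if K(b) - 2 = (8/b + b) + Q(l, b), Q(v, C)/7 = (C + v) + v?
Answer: 5712/23 ≈ 248.35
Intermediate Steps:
l = 10
Q(v, C) = 7*C + 14*v (Q(v, C) = 7*((C + v) + v) = 7*(C + 2*v) = 7*C + 14*v)
K(b) = 142 + 8*b + 8/b (K(b) = 2 + ((8/b + b) + (7*b + 14*10)) = 2 + ((b + 8/b) + (7*b + 140)) = 2 + ((b + 8/b) + (140 + 7*b)) = 2 + (140 + 8*b + 8/b) = 142 + 8*b + 8/b)
K(23) - 78 = (142 + 8*23 + 8/23) - 78 = (142 + 184 + 8*(1/23)) - 78 = (142 + 184 + 8/23) - 78 = 7506/23 - 78 = 5712/23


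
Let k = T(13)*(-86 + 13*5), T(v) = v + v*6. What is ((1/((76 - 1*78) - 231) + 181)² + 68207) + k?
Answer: 5377621128/54289 ≈ 99056.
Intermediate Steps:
T(v) = 7*v (T(v) = v + 6*v = 7*v)
k = -1911 (k = (7*13)*(-86 + 13*5) = 91*(-86 + 65) = 91*(-21) = -1911)
((1/((76 - 1*78) - 231) + 181)² + 68207) + k = ((1/((76 - 1*78) - 231) + 181)² + 68207) - 1911 = ((1/((76 - 78) - 231) + 181)² + 68207) - 1911 = ((1/(-2 - 231) + 181)² + 68207) - 1911 = ((1/(-233) + 181)² + 68207) - 1911 = ((-1/233 + 181)² + 68207) - 1911 = ((42172/233)² + 68207) - 1911 = (1778477584/54289 + 68207) - 1911 = 5481367407/54289 - 1911 = 5377621128/54289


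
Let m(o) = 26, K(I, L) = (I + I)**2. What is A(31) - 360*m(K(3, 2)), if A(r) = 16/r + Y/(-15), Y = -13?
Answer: -4351757/465 ≈ -9358.6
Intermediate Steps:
K(I, L) = 4*I**2 (K(I, L) = (2*I)**2 = 4*I**2)
A(r) = 13/15 + 16/r (A(r) = 16/r - 13/(-15) = 16/r - 13*(-1/15) = 16/r + 13/15 = 13/15 + 16/r)
A(31) - 360*m(K(3, 2)) = (13/15 + 16/31) - 360*26 = (13/15 + 16*(1/31)) - 9360 = (13/15 + 16/31) - 9360 = 643/465 - 9360 = -4351757/465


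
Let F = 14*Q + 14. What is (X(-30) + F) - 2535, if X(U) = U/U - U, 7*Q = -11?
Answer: -2512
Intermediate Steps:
Q = -11/7 (Q = (⅐)*(-11) = -11/7 ≈ -1.5714)
X(U) = 1 - U
F = -8 (F = 14*(-11/7) + 14 = -22 + 14 = -8)
(X(-30) + F) - 2535 = ((1 - 1*(-30)) - 8) - 2535 = ((1 + 30) - 8) - 2535 = (31 - 8) - 2535 = 23 - 2535 = -2512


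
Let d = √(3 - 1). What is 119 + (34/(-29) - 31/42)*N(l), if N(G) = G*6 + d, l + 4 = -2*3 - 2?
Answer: 52081/203 - 2327*√2/1218 ≈ 253.85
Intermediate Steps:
l = -12 (l = -4 + (-2*3 - 2) = -4 + (-6 - 2) = -4 - 8 = -12)
d = √2 ≈ 1.4142
N(G) = √2 + 6*G (N(G) = G*6 + √2 = 6*G + √2 = √2 + 6*G)
119 + (34/(-29) - 31/42)*N(l) = 119 + (34/(-29) - 31/42)*(√2 + 6*(-12)) = 119 + (34*(-1/29) - 31*1/42)*(√2 - 72) = 119 + (-34/29 - 31/42)*(-72 + √2) = 119 - 2327*(-72 + √2)/1218 = 119 + (27924/203 - 2327*√2/1218) = 52081/203 - 2327*√2/1218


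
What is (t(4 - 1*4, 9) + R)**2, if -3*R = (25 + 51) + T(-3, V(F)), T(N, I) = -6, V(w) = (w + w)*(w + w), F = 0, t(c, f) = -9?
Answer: 9409/9 ≈ 1045.4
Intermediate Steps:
V(w) = 4*w**2 (V(w) = (2*w)*(2*w) = 4*w**2)
R = -70/3 (R = -((25 + 51) - 6)/3 = -(76 - 6)/3 = -1/3*70 = -70/3 ≈ -23.333)
(t(4 - 1*4, 9) + R)**2 = (-9 - 70/3)**2 = (-97/3)**2 = 9409/9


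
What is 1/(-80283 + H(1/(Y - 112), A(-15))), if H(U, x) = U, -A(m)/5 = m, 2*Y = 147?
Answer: -77/6181793 ≈ -1.2456e-5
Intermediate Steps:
Y = 147/2 (Y = (½)*147 = 147/2 ≈ 73.500)
A(m) = -5*m
1/(-80283 + H(1/(Y - 112), A(-15))) = 1/(-80283 + 1/(147/2 - 112)) = 1/(-80283 + 1/(-77/2)) = 1/(-80283 - 2/77) = 1/(-6181793/77) = -77/6181793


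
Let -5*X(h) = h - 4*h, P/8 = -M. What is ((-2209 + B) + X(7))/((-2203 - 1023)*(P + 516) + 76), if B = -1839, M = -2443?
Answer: 20219/323567420 ≈ 6.2488e-5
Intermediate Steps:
P = 19544 (P = 8*(-1*(-2443)) = 8*2443 = 19544)
X(h) = 3*h/5 (X(h) = -(h - 4*h)/5 = -(-3)*h/5 = 3*h/5)
((-2209 + B) + X(7))/((-2203 - 1023)*(P + 516) + 76) = ((-2209 - 1839) + (3/5)*7)/((-2203 - 1023)*(19544 + 516) + 76) = (-4048 + 21/5)/(-3226*20060 + 76) = -20219/(5*(-64713560 + 76)) = -20219/5/(-64713484) = -20219/5*(-1/64713484) = 20219/323567420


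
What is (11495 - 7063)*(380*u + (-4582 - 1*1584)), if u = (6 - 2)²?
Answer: -381152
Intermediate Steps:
u = 16 (u = 4² = 16)
(11495 - 7063)*(380*u + (-4582 - 1*1584)) = (11495 - 7063)*(380*16 + (-4582 - 1*1584)) = 4432*(6080 + (-4582 - 1584)) = 4432*(6080 - 6166) = 4432*(-86) = -381152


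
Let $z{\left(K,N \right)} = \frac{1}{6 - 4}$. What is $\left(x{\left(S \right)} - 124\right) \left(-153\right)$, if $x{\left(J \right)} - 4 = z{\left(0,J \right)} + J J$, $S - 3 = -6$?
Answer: $\frac{33813}{2} \approx 16907.0$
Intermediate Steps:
$S = -3$ ($S = 3 - 6 = -3$)
$z{\left(K,N \right)} = \frac{1}{2}$
$x{\left(J \right)} = \frac{9}{2} + J^{2}$ ($x{\left(J \right)} = 4 + \left(\frac{1}{2} + J J\right) = 4 + \left(\frac{1}{2} + J^{2}\right) = \frac{9}{2} + J^{2}$)
$\left(x{\left(S \right)} - 124\right) \left(-153\right) = \left(\left(\frac{9}{2} + \left(-3\right)^{2}\right) - 124\right) \left(-153\right) = \left(\left(\frac{9}{2} + 9\right) - 124\right) \left(-153\right) = \left(\frac{27}{2} - 124\right) \left(-153\right) = \left(- \frac{221}{2}\right) \left(-153\right) = \frac{33813}{2}$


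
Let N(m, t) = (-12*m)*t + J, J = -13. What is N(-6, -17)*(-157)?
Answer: 194209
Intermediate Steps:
N(m, t) = -13 - 12*m*t (N(m, t) = (-12*m)*t - 13 = -12*m*t - 13 = -13 - 12*m*t)
N(-6, -17)*(-157) = (-13 - 12*(-6)*(-17))*(-157) = (-13 - 1224)*(-157) = -1237*(-157) = 194209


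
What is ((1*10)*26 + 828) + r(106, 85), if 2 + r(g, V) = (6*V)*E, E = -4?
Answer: -954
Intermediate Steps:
r(g, V) = -2 - 24*V (r(g, V) = -2 + (6*V)*(-4) = -2 - 24*V)
((1*10)*26 + 828) + r(106, 85) = ((1*10)*26 + 828) + (-2 - 24*85) = (10*26 + 828) + (-2 - 2040) = (260 + 828) - 2042 = 1088 - 2042 = -954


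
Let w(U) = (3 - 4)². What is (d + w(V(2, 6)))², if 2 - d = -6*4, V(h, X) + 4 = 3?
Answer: 729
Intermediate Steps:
V(h, X) = -1 (V(h, X) = -4 + 3 = -1)
w(U) = 1 (w(U) = (-1)² = 1)
d = 26 (d = 2 - (-6)*4 = 2 - 1*(-24) = 2 + 24 = 26)
(d + w(V(2, 6)))² = (26 + 1)² = 27² = 729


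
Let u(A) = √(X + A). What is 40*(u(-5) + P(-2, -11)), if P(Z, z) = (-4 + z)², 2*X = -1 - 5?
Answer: 9000 + 80*I*√2 ≈ 9000.0 + 113.14*I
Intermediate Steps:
X = -3 (X = (-1 - 5)/2 = (½)*(-6) = -3)
u(A) = √(-3 + A)
40*(u(-5) + P(-2, -11)) = 40*(√(-3 - 5) + (-4 - 11)²) = 40*(√(-8) + (-15)²) = 40*(2*I*√2 + 225) = 40*(225 + 2*I*√2) = 9000 + 80*I*√2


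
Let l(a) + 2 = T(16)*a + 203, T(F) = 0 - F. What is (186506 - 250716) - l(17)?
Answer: -64139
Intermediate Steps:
T(F) = -F
l(a) = 201 - 16*a (l(a) = -2 + ((-1*16)*a + 203) = -2 + (-16*a + 203) = -2 + (203 - 16*a) = 201 - 16*a)
(186506 - 250716) - l(17) = (186506 - 250716) - (201 - 16*17) = -64210 - (201 - 272) = -64210 - 1*(-71) = -64210 + 71 = -64139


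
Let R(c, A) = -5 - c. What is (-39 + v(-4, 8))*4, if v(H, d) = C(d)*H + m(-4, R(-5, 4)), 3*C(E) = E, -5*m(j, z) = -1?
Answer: -2968/15 ≈ -197.87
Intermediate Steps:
m(j, z) = ⅕ (m(j, z) = -⅕*(-1) = ⅕)
C(E) = E/3
v(H, d) = ⅕ + H*d/3 (v(H, d) = (d/3)*H + ⅕ = H*d/3 + ⅕ = ⅕ + H*d/3)
(-39 + v(-4, 8))*4 = (-39 + (⅕ + (⅓)*(-4)*8))*4 = (-39 + (⅕ - 32/3))*4 = (-39 - 157/15)*4 = -742/15*4 = -2968/15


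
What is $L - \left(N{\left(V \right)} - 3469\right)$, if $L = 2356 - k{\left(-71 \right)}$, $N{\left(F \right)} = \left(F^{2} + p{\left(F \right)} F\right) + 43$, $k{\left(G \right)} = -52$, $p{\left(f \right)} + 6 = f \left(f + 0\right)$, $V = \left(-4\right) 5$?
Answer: $13314$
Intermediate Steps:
$V = -20$
$p{\left(f \right)} = -6 + f^{2}$ ($p{\left(f \right)} = -6 + f \left(f + 0\right) = -6 + f f = -6 + f^{2}$)
$N{\left(F \right)} = 43 + F^{2} + F \left(-6 + F^{2}\right)$ ($N{\left(F \right)} = \left(F^{2} + \left(-6 + F^{2}\right) F\right) + 43 = \left(F^{2} + F \left(-6 + F^{2}\right)\right) + 43 = 43 + F^{2} + F \left(-6 + F^{2}\right)$)
$L = 2408$ ($L = 2356 - -52 = 2356 + 52 = 2408$)
$L - \left(N{\left(V \right)} - 3469\right) = 2408 - \left(\left(43 + \left(-20\right)^{2} - 20 \left(-6 + \left(-20\right)^{2}\right)\right) - 3469\right) = 2408 - \left(\left(43 + 400 - 20 \left(-6 + 400\right)\right) - 3469\right) = 2408 - \left(\left(43 + 400 - 7880\right) - 3469\right) = 2408 - \left(-7437 - 3469\right) = 2408 - -10906 = 2408 + 10906 = 13314$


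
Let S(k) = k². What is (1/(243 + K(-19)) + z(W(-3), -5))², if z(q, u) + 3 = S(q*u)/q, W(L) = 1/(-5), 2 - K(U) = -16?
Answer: 4355569/68121 ≈ 63.939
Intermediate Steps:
K(U) = 18 (K(U) = 2 - 1*(-16) = 2 + 16 = 18)
W(L) = -⅕
z(q, u) = -3 + q*u² (z(q, u) = -3 + (q*u)²/q = -3 + (q²*u²)/q = -3 + q*u²)
(1/(243 + K(-19)) + z(W(-3), -5))² = (1/(243 + 18) + (-3 - ⅕*(-5)²))² = (1/261 + (-3 - ⅕*25))² = (1/261 + (-3 - 5))² = (1/261 - 8)² = (-2087/261)² = 4355569/68121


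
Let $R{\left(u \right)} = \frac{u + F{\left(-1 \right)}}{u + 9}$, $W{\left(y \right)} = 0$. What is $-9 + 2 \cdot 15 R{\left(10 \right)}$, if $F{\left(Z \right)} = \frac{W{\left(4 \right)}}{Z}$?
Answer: $\frac{129}{19} \approx 6.7895$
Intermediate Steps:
$F{\left(Z \right)} = 0$ ($F{\left(Z \right)} = \frac{0}{Z} = 0$)
$R{\left(u \right)} = \frac{u}{9 + u}$ ($R{\left(u \right)} = \frac{u + 0}{u + 9} = \frac{u}{9 + u}$)
$-9 + 2 \cdot 15 R{\left(10 \right)} = -9 + 2 \cdot 15 \frac{10}{9 + 10} = -9 + 30 \cdot \frac{10}{19} = -9 + \frac{300}{19} = \frac{129}{19}$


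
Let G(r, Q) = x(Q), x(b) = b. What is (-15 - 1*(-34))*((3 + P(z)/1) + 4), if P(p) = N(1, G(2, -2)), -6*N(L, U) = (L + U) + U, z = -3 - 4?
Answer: 285/2 ≈ 142.50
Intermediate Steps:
G(r, Q) = Q
z = -7
N(L, U) = -U/3 - L/6 (N(L, U) = -((L + U) + U)/6 = -(L + 2*U)/6 = -U/3 - L/6)
P(p) = 1/2 (P(p) = -1/3*(-2) - 1/6*1 = 2/3 - 1/6 = 1/2)
(-15 - 1*(-34))*((3 + P(z)/1) + 4) = (-15 - 1*(-34))*((3 + (1/2)/1) + 4) = (-15 + 34)*((3 + (1/2)*1) + 4) = 19*((3 + 1/2) + 4) = 19*(7/2 + 4) = 19*(15/2) = 285/2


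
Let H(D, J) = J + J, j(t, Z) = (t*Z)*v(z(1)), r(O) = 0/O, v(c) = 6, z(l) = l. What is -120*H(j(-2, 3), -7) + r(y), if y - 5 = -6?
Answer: 1680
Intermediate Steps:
y = -1 (y = 5 - 6 = -1)
r(O) = 0
j(t, Z) = 6*Z*t (j(t, Z) = (t*Z)*6 = (Z*t)*6 = 6*Z*t)
H(D, J) = 2*J
-120*H(j(-2, 3), -7) + r(y) = -240*(-7) + 0 = -120*(-14) + 0 = 1680 + 0 = 1680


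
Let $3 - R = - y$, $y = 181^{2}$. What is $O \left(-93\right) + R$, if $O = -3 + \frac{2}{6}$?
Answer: $33012$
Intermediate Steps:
$y = 32761$
$O = - \frac{8}{3}$ ($O = -3 + 2 \cdot \frac{1}{6} = -3 + \frac{1}{3} = - \frac{8}{3} \approx -2.6667$)
$R = 32764$ ($R = 3 - \left(-1\right) 32761 = 3 - -32761 = 3 + 32761 = 32764$)
$O \left(-93\right) + R = \left(- \frac{8}{3}\right) \left(-93\right) + 32764 = 248 + 32764 = 33012$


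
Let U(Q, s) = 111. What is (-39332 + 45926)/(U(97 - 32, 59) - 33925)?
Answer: -3297/16907 ≈ -0.19501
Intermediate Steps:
(-39332 + 45926)/(U(97 - 32, 59) - 33925) = (-39332 + 45926)/(111 - 33925) = 6594/(-33814) = 6594*(-1/33814) = -3297/16907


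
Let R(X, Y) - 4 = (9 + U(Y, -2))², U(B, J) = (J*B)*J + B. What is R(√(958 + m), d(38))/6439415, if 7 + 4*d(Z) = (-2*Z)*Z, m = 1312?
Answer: 41696957/20606128 ≈ 2.0235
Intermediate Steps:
U(B, J) = B + B*J² (U(B, J) = (B*J)*J + B = B*J² + B = B + B*J²)
d(Z) = -7/4 - Z²/2 (d(Z) = -7/4 + ((-2*Z)*Z)/4 = -7/4 + (-2*Z²)/4 = -7/4 - Z²/2)
R(X, Y) = 4 + (9 + 5*Y)² (R(X, Y) = 4 + (9 + Y*(1 + (-2)²))² = 4 + (9 + Y*(1 + 4))² = 4 + (9 + Y*5)² = 4 + (9 + 5*Y)²)
R(√(958 + m), d(38))/6439415 = (4 + (9 + 5*(-7/4 - ½*38²))²)/6439415 = (4 + (9 + 5*(-7/4 - ½*1444))²)*(1/6439415) = (4 + (9 + 5*(-7/4 - 722))²)*(1/6439415) = (4 + (9 + 5*(-2895/4))²)*(1/6439415) = (4 + (9 - 14475/4)²)*(1/6439415) = (4 + (-14439/4)²)*(1/6439415) = (4 + 208484721/16)*(1/6439415) = (208484785/16)*(1/6439415) = 41696957/20606128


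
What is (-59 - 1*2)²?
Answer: 3721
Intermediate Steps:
(-59 - 1*2)² = (-59 - 2)² = (-61)² = 3721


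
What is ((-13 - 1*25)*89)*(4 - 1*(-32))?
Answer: -121752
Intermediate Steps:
((-13 - 1*25)*89)*(4 - 1*(-32)) = ((-13 - 25)*89)*(4 + 32) = -38*89*36 = -3382*36 = -121752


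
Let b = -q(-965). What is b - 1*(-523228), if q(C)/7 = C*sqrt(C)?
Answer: 523228 + 6755*I*sqrt(965) ≈ 5.2323e+5 + 2.0984e+5*I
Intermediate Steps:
q(C) = 7*C**(3/2) (q(C) = 7*(C*sqrt(C)) = 7*C**(3/2))
b = 6755*I*sqrt(965) (b = -7*(-965)**(3/2) = -7*(-965*I*sqrt(965)) = -(-6755)*I*sqrt(965) = 6755*I*sqrt(965) ≈ 2.0984e+5*I)
b - 1*(-523228) = 6755*I*sqrt(965) - 1*(-523228) = 6755*I*sqrt(965) + 523228 = 523228 + 6755*I*sqrt(965)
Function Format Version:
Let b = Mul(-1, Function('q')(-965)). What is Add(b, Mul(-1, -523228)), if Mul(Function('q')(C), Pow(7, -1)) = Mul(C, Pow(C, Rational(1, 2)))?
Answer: Add(523228, Mul(6755, I, Pow(965, Rational(1, 2)))) ≈ Add(5.2323e+5, Mul(2.0984e+5, I))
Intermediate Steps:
Function('q')(C) = Mul(7, Pow(C, Rational(3, 2))) (Function('q')(C) = Mul(7, Mul(C, Pow(C, Rational(1, 2)))) = Mul(7, Pow(C, Rational(3, 2))))
b = Mul(6755, I, Pow(965, Rational(1, 2))) (b = Mul(-1, Mul(7, Pow(-965, Rational(3, 2)))) = Mul(-1, Mul(7, Mul(-965, I, Pow(965, Rational(1, 2))))) = Mul(-1, Mul(-6755, I, Pow(965, Rational(1, 2)))) = Mul(6755, I, Pow(965, Rational(1, 2))) ≈ Mul(2.0984e+5, I))
Add(b, Mul(-1, -523228)) = Add(Mul(6755, I, Pow(965, Rational(1, 2))), Mul(-1, -523228)) = Add(Mul(6755, I, Pow(965, Rational(1, 2))), 523228) = Add(523228, Mul(6755, I, Pow(965, Rational(1, 2))))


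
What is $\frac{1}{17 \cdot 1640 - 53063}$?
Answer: $- \frac{1}{25183} \approx -3.9709 \cdot 10^{-5}$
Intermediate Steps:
$\frac{1}{17 \cdot 1640 - 53063} = \frac{1}{27880 - 53063} = \frac{1}{-25183} = - \frac{1}{25183}$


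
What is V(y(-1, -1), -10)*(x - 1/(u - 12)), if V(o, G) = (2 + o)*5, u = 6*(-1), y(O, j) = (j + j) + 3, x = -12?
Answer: -1075/6 ≈ -179.17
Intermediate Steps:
y(O, j) = 3 + 2*j (y(O, j) = 2*j + 3 = 3 + 2*j)
u = -6
V(o, G) = 10 + 5*o
V(y(-1, -1), -10)*(x - 1/(u - 12)) = (10 + 5*(3 + 2*(-1)))*(-12 - 1/(-6 - 12)) = (10 + 5*(3 - 2))*(-12 - 1/(-18)) = (10 + 5*1)*(-12 - 1*(-1/18)) = (10 + 5)*(-12 + 1/18) = 15*(-215/18) = -1075/6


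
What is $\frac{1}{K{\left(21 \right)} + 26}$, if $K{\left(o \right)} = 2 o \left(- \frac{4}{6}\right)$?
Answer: $- \frac{1}{2} \approx -0.5$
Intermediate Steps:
$K{\left(o \right)} = - \frac{4 o}{3}$ ($K{\left(o \right)} = 2 o \left(\left(-4\right) \frac{1}{6}\right) = 2 o \left(- \frac{2}{3}\right) = - \frac{4 o}{3}$)
$\frac{1}{K{\left(21 \right)} + 26} = \frac{1}{\left(- \frac{4}{3}\right) 21 + 26} = \frac{1}{-28 + 26} = \frac{1}{-2} = - \frac{1}{2}$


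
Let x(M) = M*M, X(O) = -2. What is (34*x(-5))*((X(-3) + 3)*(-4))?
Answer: -3400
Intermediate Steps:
x(M) = M²
(34*x(-5))*((X(-3) + 3)*(-4)) = (34*(-5)²)*((-2 + 3)*(-4)) = (34*25)*(1*(-4)) = 850*(-4) = -3400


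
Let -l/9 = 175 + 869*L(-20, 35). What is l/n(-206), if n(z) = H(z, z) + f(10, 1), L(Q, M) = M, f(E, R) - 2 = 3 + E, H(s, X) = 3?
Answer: -15295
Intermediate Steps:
f(E, R) = 5 + E (f(E, R) = 2 + (3 + E) = 5 + E)
n(z) = 18 (n(z) = 3 + (5 + 10) = 3 + 15 = 18)
l = -275310 (l = -9*(175 + 869*35) = -9*(175 + 30415) = -9*30590 = -275310)
l/n(-206) = -275310/18 = -275310*1/18 = -15295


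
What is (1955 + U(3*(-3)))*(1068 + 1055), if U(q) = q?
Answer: 4131358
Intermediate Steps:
(1955 + U(3*(-3)))*(1068 + 1055) = (1955 + 3*(-3))*(1068 + 1055) = (1955 - 9)*2123 = 1946*2123 = 4131358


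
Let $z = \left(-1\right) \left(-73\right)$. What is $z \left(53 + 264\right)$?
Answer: $23141$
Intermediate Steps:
$z = 73$
$z \left(53 + 264\right) = 73 \left(53 + 264\right) = 73 \cdot 317 = 23141$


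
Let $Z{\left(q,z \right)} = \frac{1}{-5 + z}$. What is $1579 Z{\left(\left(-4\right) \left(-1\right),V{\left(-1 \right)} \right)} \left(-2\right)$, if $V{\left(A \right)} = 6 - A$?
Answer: $-1579$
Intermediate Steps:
$1579 Z{\left(\left(-4\right) \left(-1\right),V{\left(-1 \right)} \right)} \left(-2\right) = 1579 \frac{1}{-5 + \left(6 - -1\right)} \left(-2\right) = 1579 \frac{1}{-5 + \left(6 + 1\right)} \left(-2\right) = 1579 \frac{1}{-5 + 7} \left(-2\right) = 1579 \cdot \frac{1}{2} \left(-2\right) = 1579 \left(-1\right) = -1579$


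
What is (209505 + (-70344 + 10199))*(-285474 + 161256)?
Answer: -18553200480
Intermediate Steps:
(209505 + (-70344 + 10199))*(-285474 + 161256) = (209505 - 60145)*(-124218) = 149360*(-124218) = -18553200480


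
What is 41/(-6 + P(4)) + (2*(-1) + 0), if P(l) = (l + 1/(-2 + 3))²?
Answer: 3/19 ≈ 0.15789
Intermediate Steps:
P(l) = (1 + l)² (P(l) = (l + 1/1)² = (l + 1)² = (1 + l)²)
41/(-6 + P(4)) + (2*(-1) + 0) = 41/(-6 + (1 + 4)²) + (2*(-1) + 0) = 41/(-6 + 5²) + (-2 + 0) = 41/(-6 + 25) - 2 = 41/19 - 2 = 3/19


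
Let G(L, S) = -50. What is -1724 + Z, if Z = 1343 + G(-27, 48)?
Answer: -431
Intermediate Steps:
Z = 1293 (Z = 1343 - 50 = 1293)
-1724 + Z = -1724 + 1293 = -431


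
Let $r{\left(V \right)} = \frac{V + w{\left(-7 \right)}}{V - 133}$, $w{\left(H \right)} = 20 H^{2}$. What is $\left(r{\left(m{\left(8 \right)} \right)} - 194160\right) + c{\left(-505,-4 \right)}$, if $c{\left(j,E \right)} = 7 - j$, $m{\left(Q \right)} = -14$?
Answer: $- \frac{1355582}{7} \approx -1.9365 \cdot 10^{5}$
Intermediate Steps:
$r{\left(V \right)} = \frac{980 + V}{-133 + V}$ ($r{\left(V \right)} = \frac{V + 20 \left(-7\right)^{2}}{V - 133} = \frac{V + 20 \cdot 49}{-133 + V} = \frac{V + 980}{-133 + V} = \frac{980 + V}{-133 + V}$)
$\left(r{\left(m{\left(8 \right)} \right)} - 194160\right) + c{\left(-505,-4 \right)} = \left(\frac{980 - 14}{-133 - 14} - 194160\right) + \left(7 - -505\right) = \left(\frac{1}{-147} \cdot 966 - 194160\right) + \left(7 + 505\right) = \left(\left(- \frac{1}{147}\right) 966 - 194160\right) + 512 = \left(- \frac{46}{7} - 194160\right) + 512 = - \frac{1359166}{7} + 512 = - \frac{1355582}{7}$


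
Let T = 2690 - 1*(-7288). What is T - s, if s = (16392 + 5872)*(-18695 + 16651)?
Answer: 45517594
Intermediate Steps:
T = 9978 (T = 2690 + 7288 = 9978)
s = -45507616 (s = 22264*(-2044) = -45507616)
T - s = 9978 - 1*(-45507616) = 9978 + 45507616 = 45517594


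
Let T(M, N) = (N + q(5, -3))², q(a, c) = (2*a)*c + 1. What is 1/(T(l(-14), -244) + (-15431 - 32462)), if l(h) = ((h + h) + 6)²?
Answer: 1/26636 ≈ 3.7543e-5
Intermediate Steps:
q(a, c) = 1 + 2*a*c (q(a, c) = 2*a*c + 1 = 1 + 2*a*c)
l(h) = (6 + 2*h)² (l(h) = (2*h + 6)² = (6 + 2*h)²)
T(M, N) = (-29 + N)² (T(M, N) = (N + (1 + 2*5*(-3)))² = (N + (1 - 30))² = (N - 29)² = (-29 + N)²)
1/(T(l(-14), -244) + (-15431 - 32462)) = 1/((-29 - 244)² + (-15431 - 32462)) = 1/((-273)² - 47893) = 1/(74529 - 47893) = 1/26636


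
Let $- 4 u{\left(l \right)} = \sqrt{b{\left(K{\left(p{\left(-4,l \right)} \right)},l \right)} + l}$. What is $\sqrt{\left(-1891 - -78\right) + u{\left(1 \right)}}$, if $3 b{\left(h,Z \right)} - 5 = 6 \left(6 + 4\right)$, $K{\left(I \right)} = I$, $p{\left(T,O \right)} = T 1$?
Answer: $\frac{\sqrt{-65268 - 6 \sqrt{51}}}{6} \approx 42.593 i$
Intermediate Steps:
$p{\left(T,O \right)} = T$
$b{\left(h,Z \right)} = \frac{65}{3}$ ($b{\left(h,Z \right)} = \frac{5}{3} + \frac{6 \left(6 + 4\right)}{3} = \frac{5}{3} + \frac{6 \cdot 10}{3} = \frac{5}{3} + \frac{1}{3} \cdot 60 = \frac{5}{3} + 20 = \frac{65}{3}$)
$u{\left(l \right)} = - \frac{\sqrt{\frac{65}{3} + l}}{4}$
$\sqrt{\left(-1891 - -78\right) + u{\left(1 \right)}} = \sqrt{\left(-1891 - -78\right) - \frac{\sqrt{195 + 9 \cdot 1}}{12}} = \sqrt{\left(-1891 + 78\right) - \frac{\sqrt{195 + 9}}{12}} = \sqrt{-1813 - \frac{\sqrt{204}}{12}} = \sqrt{-1813 - \frac{2 \sqrt{51}}{12}} = \sqrt{-1813 - \frac{\sqrt{51}}{6}}$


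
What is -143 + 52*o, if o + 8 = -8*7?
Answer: -3471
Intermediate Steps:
o = -64 (o = -8 - 8*7 = -8 - 56 = -64)
-143 + 52*o = -143 + 52*(-64) = -143 - 3328 = -3471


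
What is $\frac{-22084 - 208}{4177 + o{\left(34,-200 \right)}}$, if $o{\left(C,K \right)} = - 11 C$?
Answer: $- \frac{22292}{3803} \approx -5.8617$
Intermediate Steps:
$\frac{-22084 - 208}{4177 + o{\left(34,-200 \right)}} = \frac{-22084 - 208}{4177 - 374} = - \frac{22292}{4177 - 374} = - \frac{22292}{3803}$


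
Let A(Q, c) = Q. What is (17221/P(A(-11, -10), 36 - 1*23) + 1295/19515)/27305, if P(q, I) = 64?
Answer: 67230139/6820570560 ≈ 0.0098570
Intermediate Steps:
(17221/P(A(-11, -10), 36 - 1*23) + 1295/19515)/27305 = (17221/64 + 1295/19515)/27305 = (17221*(1/64) + 1295*(1/19515))*(1/27305) = (17221/64 + 259/3903)*(1/27305) = (67230139/249792)*(1/27305) = 67230139/6820570560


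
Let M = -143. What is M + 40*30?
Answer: 1057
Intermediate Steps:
M + 40*30 = -143 + 40*30 = -143 + 1200 = 1057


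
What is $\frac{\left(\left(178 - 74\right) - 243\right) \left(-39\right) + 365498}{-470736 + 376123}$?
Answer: $- \frac{370919}{94613} \approx -3.9204$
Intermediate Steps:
$\frac{\left(\left(178 - 74\right) - 243\right) \left(-39\right) + 365498}{-470736 + 376123} = \frac{\left(104 - 243\right) \left(-39\right) + 365498}{-94613} = \left(\left(-139\right) \left(-39\right) + 365498\right) \left(- \frac{1}{94613}\right) = \left(5421 + 365498\right) \left(- \frac{1}{94613}\right) = 370919 \left(- \frac{1}{94613}\right) = - \frac{370919}{94613}$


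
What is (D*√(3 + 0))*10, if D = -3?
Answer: -30*√3 ≈ -51.962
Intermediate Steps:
(D*√(3 + 0))*10 = -3*√(3 + 0)*10 = -3*√3*10 = -30*√3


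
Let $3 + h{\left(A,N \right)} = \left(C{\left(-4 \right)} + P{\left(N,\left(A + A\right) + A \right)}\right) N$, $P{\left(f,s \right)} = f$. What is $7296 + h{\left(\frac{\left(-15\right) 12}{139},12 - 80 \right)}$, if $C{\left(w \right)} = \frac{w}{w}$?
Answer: $11849$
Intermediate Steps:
$C{\left(w \right)} = 1$
$h{\left(A,N \right)} = -3 + N \left(1 + N\right)$ ($h{\left(A,N \right)} = -3 + \left(1 + N\right) N = -3 + N \left(1 + N\right)$)
$7296 + h{\left(\frac{\left(-15\right) 12}{139},12 - 80 \right)} = 7296 + \left(-3 + \left(12 - 80\right) + \left(12 - 80\right)^{2}\right) = 7296 - \left(71 - 4624\right) = 7296 - -4553 = 7296 + 4553 = 11849$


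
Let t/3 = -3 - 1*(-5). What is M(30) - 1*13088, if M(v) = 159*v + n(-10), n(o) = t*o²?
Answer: -7718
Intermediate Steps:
t = 6 (t = 3*(-3 - 1*(-5)) = 3*(-3 + 5) = 3*2 = 6)
n(o) = 6*o²
M(v) = 600 + 159*v (M(v) = 159*v + 6*(-10)² = 159*v + 6*100 = 159*v + 600 = 600 + 159*v)
M(30) - 1*13088 = (600 + 159*30) - 1*13088 = (600 + 4770) - 13088 = 5370 - 13088 = -7718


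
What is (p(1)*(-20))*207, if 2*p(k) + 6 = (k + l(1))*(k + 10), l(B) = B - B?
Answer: -10350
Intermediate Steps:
l(B) = 0
p(k) = -3 + k*(10 + k)/2 (p(k) = -3 + ((k + 0)*(k + 10))/2 = -3 + (k*(10 + k))/2 = -3 + k*(10 + k)/2)
(p(1)*(-20))*207 = ((-3 + (1/2)*1**2 + 5*1)*(-20))*207 = ((-3 + (1/2)*1 + 5)*(-20))*207 = ((-3 + 1/2 + 5)*(-20))*207 = ((5/2)*(-20))*207 = -50*207 = -10350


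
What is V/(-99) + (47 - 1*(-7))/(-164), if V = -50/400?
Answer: -10651/32472 ≈ -0.32801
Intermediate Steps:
V = -⅛ (V = -50*1/400 = -⅛ ≈ -0.12500)
V/(-99) + (47 - 1*(-7))/(-164) = -⅛/(-99) + (47 - 1*(-7))/(-164) = -⅛*(-1/99) + (47 + 7)*(-1/164) = 1/792 + 54*(-1/164) = 1/792 - 27/82 = -10651/32472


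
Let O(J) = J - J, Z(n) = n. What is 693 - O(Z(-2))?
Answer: 693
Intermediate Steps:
O(J) = 0
693 - O(Z(-2)) = 693 - 1*0 = 693 + 0 = 693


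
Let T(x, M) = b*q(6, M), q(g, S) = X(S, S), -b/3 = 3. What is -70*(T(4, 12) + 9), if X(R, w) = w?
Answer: 6930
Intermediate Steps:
b = -9 (b = -3*3 = -9)
q(g, S) = S
T(x, M) = -9*M
-70*(T(4, 12) + 9) = -70*(-9*12 + 9) = -70*(-108 + 9) = -70*(-99) = 6930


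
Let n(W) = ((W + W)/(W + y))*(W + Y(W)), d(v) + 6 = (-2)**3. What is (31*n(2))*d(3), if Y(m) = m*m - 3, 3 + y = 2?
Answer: -5208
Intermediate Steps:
y = -1 (y = -3 + 2 = -1)
Y(m) = -3 + m**2 (Y(m) = m**2 - 3 = -3 + m**2)
d(v) = -14 (d(v) = -6 + (-2)**3 = -6 - 8 = -14)
n(W) = 2*W*(-3 + W + W**2)/(-1 + W) (n(W) = ((W + W)/(W - 1))*(W + (-3 + W**2)) = ((2*W)/(-1 + W))*(-3 + W + W**2) = (2*W/(-1 + W))*(-3 + W + W**2) = 2*W*(-3 + W + W**2)/(-1 + W))
(31*n(2))*d(3) = (31*(2*2*(-3 + 2 + 2**2)/(-1 + 2)))*(-14) = (31*(2*2*(-3 + 2 + 4)/1))*(-14) = (31*(2*2*1*3))*(-14) = (31*12)*(-14) = 372*(-14) = -5208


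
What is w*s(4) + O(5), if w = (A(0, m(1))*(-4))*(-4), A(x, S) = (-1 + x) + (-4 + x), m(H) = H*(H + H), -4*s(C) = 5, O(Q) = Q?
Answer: 105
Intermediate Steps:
s(C) = -5/4 (s(C) = -¼*5 = -5/4)
m(H) = 2*H² (m(H) = H*(2*H) = 2*H²)
A(x, S) = -5 + 2*x
w = -80 (w = ((-5 + 2*0)*(-4))*(-4) = ((-5 + 0)*(-4))*(-4) = -5*(-4)*(-4) = 20*(-4) = -80)
w*s(4) + O(5) = -80*(-5/4) + 5 = 100 + 5 = 105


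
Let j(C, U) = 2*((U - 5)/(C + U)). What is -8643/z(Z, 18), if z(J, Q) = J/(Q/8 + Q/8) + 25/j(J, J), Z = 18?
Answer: -112359/502 ≈ -223.82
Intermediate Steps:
j(C, U) = 2*(-5 + U)/(C + U) (j(C, U) = 2*((-5 + U)/(C + U)) = 2*(-5 + U)/(C + U))
z(J, Q) = 4*J/Q + 25*J/(-5 + J) (z(J, Q) = J/(Q/8 + Q/8) + 25/((2*(-5 + J)/(J + J))) = J/(Q*(1/8) + Q*(1/8)) + 25/((2*(-5 + J)/((2*J)))) = J/(Q/8 + Q/8) + 25/((2*(1/(2*J))*(-5 + J))) = J/((Q/4)) + 25/(((-5 + J)/J)) = J*(4/Q) + 25*(J/(-5 + J)) = 4*J/Q + 25*J/(-5 + J))
-8643/z(Z, 18) = -8643*(-5 + 18)/(-20 + 4*18 + 25*18) = -8643*13/(-20 + 72 + 450) = -8643/(18*(1/18)*(1/13)*502) = -8643/502/13 = -8643*13/502 = -112359/502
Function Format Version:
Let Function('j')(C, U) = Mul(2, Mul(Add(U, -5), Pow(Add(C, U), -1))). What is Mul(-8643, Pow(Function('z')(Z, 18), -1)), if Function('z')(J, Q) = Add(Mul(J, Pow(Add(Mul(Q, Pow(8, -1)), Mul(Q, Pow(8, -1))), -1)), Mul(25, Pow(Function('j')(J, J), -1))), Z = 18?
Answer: Rational(-112359, 502) ≈ -223.82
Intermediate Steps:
Function('j')(C, U) = Mul(2, Pow(Add(C, U), -1), Add(-5, U)) (Function('j')(C, U) = Mul(2, Mul(Add(-5, U), Pow(Add(C, U), -1))) = Mul(2, Mul(Pow(Add(C, U), -1), Add(-5, U))) = Mul(2, Pow(Add(C, U), -1), Add(-5, U)))
Function('z')(J, Q) = Add(Mul(4, J, Pow(Q, -1)), Mul(25, J, Pow(Add(-5, J), -1))) (Function('z')(J, Q) = Add(Mul(J, Pow(Add(Mul(Q, Pow(8, -1)), Mul(Q, Pow(8, -1))), -1)), Mul(25, Pow(Mul(2, Pow(Add(J, J), -1), Add(-5, J)), -1))) = Add(Mul(J, Pow(Add(Mul(Q, Rational(1, 8)), Mul(Q, Rational(1, 8))), -1)), Mul(25, Pow(Mul(2, Pow(Mul(2, J), -1), Add(-5, J)), -1))) = Add(Mul(J, Pow(Add(Mul(Rational(1, 8), Q), Mul(Rational(1, 8), Q)), -1)), Mul(25, Pow(Mul(2, Mul(Rational(1, 2), Pow(J, -1)), Add(-5, J)), -1))) = Add(Mul(J, Pow(Mul(Rational(1, 4), Q), -1)), Mul(25, Pow(Mul(Pow(J, -1), Add(-5, J)), -1))) = Add(Mul(J, Mul(4, Pow(Q, -1))), Mul(25, Mul(J, Pow(Add(-5, J), -1)))) = Add(Mul(4, J, Pow(Q, -1)), Mul(25, J, Pow(Add(-5, J), -1))))
Mul(-8643, Pow(Function('z')(Z, 18), -1)) = Mul(-8643, Pow(Mul(18, Pow(18, -1), Pow(Add(-5, 18), -1), Add(-20, Mul(4, 18), Mul(25, 18))), -1)) = Mul(-8643, Pow(Mul(18, Rational(1, 18), Pow(13, -1), Add(-20, 72, 450)), -1)) = Mul(-8643, Pow(Mul(18, Rational(1, 18), Rational(1, 13), 502), -1)) = Mul(-8643, Pow(Rational(502, 13), -1)) = Mul(-8643, Rational(13, 502)) = Rational(-112359, 502)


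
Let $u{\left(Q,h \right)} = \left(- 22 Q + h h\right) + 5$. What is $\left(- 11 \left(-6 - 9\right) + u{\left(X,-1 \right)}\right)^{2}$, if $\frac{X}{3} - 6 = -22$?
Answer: $1505529$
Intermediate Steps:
$X = -48$ ($X = 18 + 3 \left(-22\right) = 18 - 66 = -48$)
$u{\left(Q,h \right)} = 5 + h^{2} - 22 Q$ ($u{\left(Q,h \right)} = \left(- 22 Q + h^{2}\right) + 5 = \left(h^{2} - 22 Q\right) + 5 = 5 + h^{2} - 22 Q$)
$\left(- 11 \left(-6 - 9\right) + u{\left(X,-1 \right)}\right)^{2} = \left(- 11 \left(-6 - 9\right) + \left(5 + \left(-1\right)^{2} - -1056\right)\right)^{2} = \left(\left(-11\right) \left(-15\right) + \left(5 + 1 + 1056\right)\right)^{2} = \left(165 + 1062\right)^{2} = 1227^{2} = 1505529$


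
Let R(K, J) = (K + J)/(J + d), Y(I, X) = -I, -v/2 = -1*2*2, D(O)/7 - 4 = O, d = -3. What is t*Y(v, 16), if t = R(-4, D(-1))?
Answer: -68/9 ≈ -7.5556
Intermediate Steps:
D(O) = 28 + 7*O
v = 8 (v = -2*(-1*2)*2 = -(-4)*2 = -2*(-4) = 8)
R(K, J) = (J + K)/(-3 + J) (R(K, J) = (K + J)/(J - 3) = (J + K)/(-3 + J))
t = 17/18 (t = ((28 + 7*(-1)) - 4)/(-3 + (28 + 7*(-1))) = ((28 - 7) - 4)/(-3 + (28 - 7)) = (21 - 4)/(-3 + 21) = 17/18 ≈ 0.94444)
t*Y(v, 16) = 17*(-1*8)/18 = (17/18)*(-8) = -68/9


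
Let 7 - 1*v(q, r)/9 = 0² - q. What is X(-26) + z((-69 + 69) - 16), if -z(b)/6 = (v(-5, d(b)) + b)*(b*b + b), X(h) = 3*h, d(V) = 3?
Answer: -2958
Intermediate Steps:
v(q, r) = 63 + 9*q (v(q, r) = 63 - 9*(0² - q) = 63 - 9*(0 - q) = 63 - (-9)*q = 63 + 9*q)
z(b) = -6*(18 + b)*(b + b²) (z(b) = -6*((63 + 9*(-5)) + b)*(b*b + b) = -6*((63 - 45) + b)*(b² + b) = -6*(18 + b)*(b + b²))
X(-26) + z((-69 + 69) - 16) = 3*(-26) - 6*((-69 + 69) - 16)*(18 + ((-69 + 69) - 16)² + 19*((-69 + 69) - 16)) = -78 - 6*(0 - 16)*(18 + (0 - 16)² + 19*(0 - 16)) = -78 - 6*(-16)*(18 + (-16)² + 19*(-16)) = -78 - 6*(-16)*(18 + 256 - 304) = -78 - 6*(-16)*(-30) = -78 - 2880 = -2958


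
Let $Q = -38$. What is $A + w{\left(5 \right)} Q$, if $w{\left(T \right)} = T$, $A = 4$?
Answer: $-186$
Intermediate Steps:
$A + w{\left(5 \right)} Q = 4 + 5 \left(-38\right) = 4 - 190 = -186$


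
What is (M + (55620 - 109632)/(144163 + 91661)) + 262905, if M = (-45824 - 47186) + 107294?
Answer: 5447313727/19652 ≈ 2.7719e+5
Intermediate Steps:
M = 14284 (M = -93010 + 107294 = 14284)
(M + (55620 - 109632)/(144163 + 91661)) + 262905 = (14284 + (55620 - 109632)/(144163 + 91661)) + 262905 = (14284 - 54012/235824) + 262905 = (14284 - 54012*1/235824) + 262905 = (14284 - 4501/19652) + 262905 = 280704667/19652 + 262905 = 5447313727/19652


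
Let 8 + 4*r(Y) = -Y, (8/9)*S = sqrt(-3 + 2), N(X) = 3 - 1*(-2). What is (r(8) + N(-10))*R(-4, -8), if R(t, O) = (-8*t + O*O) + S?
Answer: 96 + 9*I/8 ≈ 96.0 + 1.125*I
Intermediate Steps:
N(X) = 5 (N(X) = 3 + 2 = 5)
S = 9*I/8 (S = 9*sqrt(-3 + 2)/8 = 9*sqrt(-1)/8 = 9*I/8 ≈ 1.125*I)
r(Y) = -2 - Y/4 (r(Y) = -2 + (-Y)/4 = -2 - Y/4)
R(t, O) = O**2 - 8*t + 9*I/8 (R(t, O) = (-8*t + O*O) + 9*I/8 = (-8*t + O**2) + 9*I/8 = (O**2 - 8*t) + 9*I/8 = O**2 - 8*t + 9*I/8)
(r(8) + N(-10))*R(-4, -8) = ((-2 - 1/4*8) + 5)*((-8)**2 - 8*(-4) + 9*I/8) = ((-2 - 2) + 5)*(64 + 32 + 9*I/8) = (-4 + 5)*(96 + 9*I/8) = 1*(96 + 9*I/8) = 96 + 9*I/8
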